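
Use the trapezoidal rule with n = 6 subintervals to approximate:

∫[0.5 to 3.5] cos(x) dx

f(x) = cos(x)
a = 0.5, b = 3.5, n = 6
h = (b - a)/n = 0.500000

Trapezoidal rule: (h/2)[f(x₀) + 2f(x₁) + 2f(x₂) + ... + f(xₙ)]

x_0 = 0.5000, f(x_0) = 0.877583, coefficient = 1
x_1 = 1.0000, f(x_1) = 0.540302, coefficient = 2
x_2 = 1.5000, f(x_2) = 0.070737, coefficient = 2
x_3 = 2.0000, f(x_3) = -0.416147, coefficient = 2
x_4 = 2.5000, f(x_4) = -0.801144, coefficient = 2
x_5 = 3.0000, f(x_5) = -0.989992, coefficient = 2
x_6 = 3.5000, f(x_6) = -0.936457, coefficient = 1

I ≈ (0.500000/2) × -3.251361 = -0.812840
Exact value: -0.830209
Error: 0.017369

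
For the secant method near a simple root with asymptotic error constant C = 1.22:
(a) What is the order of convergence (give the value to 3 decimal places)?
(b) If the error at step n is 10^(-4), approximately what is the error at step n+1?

(a) Secant method has superlinear convergence with order φ = (1+√5)/2 ≈ 1.618.
    This means |e_{n+1}| ≈ C|e_n|^1.618.

(b) With |e_n| = 10^(-4) and C = 1.22:
    |e_{n+1}| ≈ 1.22 × (10^(-4))^1.618 = 1.22 × 10^(-6.47)

(a) ≈ 1.618 (golden ratio); (b) |e_{n+1}| ≈ 4.114e-07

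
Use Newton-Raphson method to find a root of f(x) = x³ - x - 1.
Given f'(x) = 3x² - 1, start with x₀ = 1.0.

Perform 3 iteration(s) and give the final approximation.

f(x) = x³ - x - 1
f'(x) = 3x² - 1
x₀ = 1.0

Newton-Raphson formula: x_{n+1} = x_n - f(x_n)/f'(x_n)

Iteration 1:
  f(1.000000) = -1.000000
  f'(1.000000) = 2.000000
  x_1 = 1.000000 - (-1.000000)/2.000000 = 1.500000
Iteration 2:
  f(1.500000) = 0.875000
  f'(1.500000) = 5.750000
  x_2 = 1.500000 - 0.875000/5.750000 = 1.347826
Iteration 3:
  f(1.347826) = 0.100682
  f'(1.347826) = 4.449905
  x_3 = 1.347826 - 0.100682/4.449905 = 1.325200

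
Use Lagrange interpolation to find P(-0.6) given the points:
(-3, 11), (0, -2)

Lagrange interpolation formula:
P(x) = Σ yᵢ × Lᵢ(x)
where Lᵢ(x) = Π_{j≠i} (x - xⱼ)/(xᵢ - xⱼ)

L_0(-0.6) = (-0.6 - 0)/(-3 - 0) = 0.200000
L_1(-0.6) = (-0.6 - (-3))/(0 - (-3)) = 0.800000

P(-0.6) = 11×L_0(-0.6) + (-2)×L_1(-0.6)
P(-0.6) = 0.600000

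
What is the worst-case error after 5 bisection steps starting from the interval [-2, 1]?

Bisection error bound: |error| ≤ (b-a)/2^n
|error| ≤ (1 - (-2))/2^5 = 3/2^5
|error| ≤ 0.0937500000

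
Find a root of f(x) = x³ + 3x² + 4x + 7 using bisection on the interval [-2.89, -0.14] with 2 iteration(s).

f(x) = x³ + 3x² + 4x + 7
Initial interval: [-2.89, -0.14]

Iteration 1:
  c_1 = (-2.890000 + (-0.140000))/2 = -1.515000
  f(c_1) = f(-1.515000) = 4.348409
  f(a) × f(c) < 0, new interval: [-2.890000, -1.515000]
Iteration 2:
  c_2 = (-2.890000 + (-1.515000))/2 = -2.202500
  f(c_2) = f(-2.202500) = 2.058677
  f(a) × f(c) < 0, new interval: [-2.890000, -2.202500]

After 2 iteration(s), the approximation is c_2 = -2.202500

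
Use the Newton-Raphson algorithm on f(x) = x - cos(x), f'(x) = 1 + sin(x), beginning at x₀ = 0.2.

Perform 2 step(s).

f(x) = x - cos(x)
f'(x) = 1 + sin(x)
x₀ = 0.2

Newton-Raphson formula: x_{n+1} = x_n - f(x_n)/f'(x_n)

Iteration 1:
  f(0.200000) = -0.780067
  f'(0.200000) = 1.198669
  x_1 = 0.200000 - (-0.780067)/1.198669 = 0.850777
Iteration 2:
  f(0.850777) = 0.191378
  f'(0.850777) = 1.751793
  x_2 = 0.850777 - 0.191378/1.751793 = 0.741530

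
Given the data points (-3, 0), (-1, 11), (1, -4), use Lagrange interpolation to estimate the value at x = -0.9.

Lagrange interpolation formula:
P(x) = Σ yᵢ × Lᵢ(x)
where Lᵢ(x) = Π_{j≠i} (x - xⱼ)/(xᵢ - xⱼ)

L_0(-0.9) = (-0.9 - (-1))/(-3 - (-1)) × (-0.9 - 1)/(-3 - 1) = -0.023750
L_1(-0.9) = (-0.9 - (-3))/(-1 - (-3)) × (-0.9 - 1)/(-1 - 1) = 0.997500
L_2(-0.9) = (-0.9 - (-3))/(1 - (-3)) × (-0.9 - (-1))/(1 - (-1)) = 0.026250

P(-0.9) = 0×L_0(-0.9) + 11×L_1(-0.9) + (-4)×L_2(-0.9)
P(-0.9) = 10.867500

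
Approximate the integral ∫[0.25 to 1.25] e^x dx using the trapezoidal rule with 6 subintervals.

f(x) = e^x
a = 0.25, b = 1.25, n = 6
h = (b - a)/n = 0.166667

Trapezoidal rule: (h/2)[f(x₀) + 2f(x₁) + 2f(x₂) + ... + f(xₙ)]

x_0 = 0.2500, f(x_0) = 1.284025, coefficient = 1
x_1 = 0.4167, f(x_1) = 1.516897, coefficient = 2
x_2 = 0.5833, f(x_2) = 1.792002, coefficient = 2
x_3 = 0.7500, f(x_3) = 2.117000, coefficient = 2
x_4 = 0.9167, f(x_4) = 2.500940, coefficient = 2
x_5 = 1.0833, f(x_5) = 2.954512, coefficient = 2
x_6 = 1.2500, f(x_6) = 3.490343, coefficient = 1

I ≈ (0.166667/2) × 26.537069 = 2.211422
Exact value: 2.206318
Error: 0.005105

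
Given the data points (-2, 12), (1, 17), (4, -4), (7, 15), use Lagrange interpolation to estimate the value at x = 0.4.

Lagrange interpolation formula:
P(x) = Σ yᵢ × Lᵢ(x)
where Lᵢ(x) = Π_{j≠i} (x - xⱼ)/(xᵢ - xⱼ)

L_0(0.4) = (0.4 - 1)/(-2 - 1) × (0.4 - 4)/(-2 - 4) × (0.4 - 7)/(-2 - 7) = 0.088000
L_1(0.4) = (0.4 - (-2))/(1 - (-2)) × (0.4 - 4)/(1 - 4) × (0.4 - 7)/(1 - 7) = 1.056000
L_2(0.4) = (0.4 - (-2))/(4 - (-2)) × (0.4 - 1)/(4 - 1) × (0.4 - 7)/(4 - 7) = -0.176000
L_3(0.4) = (0.4 - (-2))/(7 - (-2)) × (0.4 - 1)/(7 - 1) × (0.4 - 4)/(7 - 4) = 0.032000

P(0.4) = 12×L_0(0.4) + 17×L_1(0.4) + (-4)×L_2(0.4) + 15×L_3(0.4)
P(0.4) = 20.192000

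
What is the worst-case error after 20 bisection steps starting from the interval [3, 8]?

Bisection error bound: |error| ≤ (b-a)/2^n
|error| ≤ (8 - 3)/2^20 = 5/2^20
|error| ≤ 0.0000047684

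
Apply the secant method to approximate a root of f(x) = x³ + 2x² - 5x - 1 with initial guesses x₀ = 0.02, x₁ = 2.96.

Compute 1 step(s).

f(x) = x³ + 2x² - 5x - 1
x₀ = 0.02, x₁ = 2.96

Secant formula: x_{n+1} = x_n - f(x_n)(x_n - x_{n-1})/(f(x_n) - f(x_{n-1}))

Iteration 1:
  f(0.020000) = -1.099192
  f(2.960000) = 27.657536
  x_2 = 2.960000 - 27.657536×(2.960000 - 0.020000)/(27.657536 - (-1.099192))
       = 0.132378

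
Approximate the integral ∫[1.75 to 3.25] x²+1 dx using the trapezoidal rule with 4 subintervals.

f(x) = x²+1
a = 1.75, b = 3.25, n = 4
h = (b - a)/n = 0.375000

Trapezoidal rule: (h/2)[f(x₀) + 2f(x₁) + 2f(x₂) + ... + f(xₙ)]

x_0 = 1.7500, f(x_0) = 4.062500, coefficient = 1
x_1 = 2.1250, f(x_1) = 5.515625, coefficient = 2
x_2 = 2.5000, f(x_2) = 7.250000, coefficient = 2
x_3 = 2.8750, f(x_3) = 9.265625, coefficient = 2
x_4 = 3.2500, f(x_4) = 11.562500, coefficient = 1

I ≈ (0.375000/2) × 59.687500 = 11.191406
Exact value: 11.156250
Error: 0.035156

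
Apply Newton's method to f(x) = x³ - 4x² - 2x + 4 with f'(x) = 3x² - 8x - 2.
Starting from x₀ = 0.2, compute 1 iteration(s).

f(x) = x³ - 4x² - 2x + 4
f'(x) = 3x² - 8x - 2
x₀ = 0.2

Newton-Raphson formula: x_{n+1} = x_n - f(x_n)/f'(x_n)

Iteration 1:
  f(0.200000) = 3.448000
  f'(0.200000) = -3.480000
  x_1 = 0.200000 - 3.448000/(-3.480000) = 1.190805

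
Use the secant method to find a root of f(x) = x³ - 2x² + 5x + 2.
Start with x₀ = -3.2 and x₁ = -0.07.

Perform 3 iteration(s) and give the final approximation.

f(x) = x³ - 2x² + 5x + 2
x₀ = -3.2, x₁ = -0.07

Secant formula: x_{n+1} = x_n - f(x_n)(x_n - x_{n-1})/(f(x_n) - f(x_{n-1}))

Iteration 1:
  f(-3.200000) = -67.248000
  f(-0.070000) = 1.639857
  x_2 = -0.070000 - 1.639857×(-0.070000 - (-3.200000))/(1.639857 - (-67.248000))
       = -0.144509
Iteration 2:
  f(-0.070000) = 1.639857
  f(-0.144509) = 1.232673
  x_3 = -0.144509 - 1.232673×(-0.144509 - (-0.070000))/(1.232673 - 1.639857)
       = -0.370070
Iteration 3:
  f(-0.144509) = 1.232673
  f(-0.370070) = -0.174935
  x_4 = -0.370070 - (-0.174935)×(-0.370070 - (-0.144509))/(-0.174935 - 1.232673)
       = -0.342038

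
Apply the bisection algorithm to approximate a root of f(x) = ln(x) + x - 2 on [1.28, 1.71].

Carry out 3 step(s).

f(x) = ln(x) + x - 2
Initial interval: [1.28, 1.71]

Iteration 1:
  c_1 = (1.280000 + 1.710000)/2 = 1.495000
  f(c_1) = f(1.495000) = -0.102874
  f(a) × f(c) ≥ 0, new interval: [1.495000, 1.710000]
Iteration 2:
  c_2 = (1.495000 + 1.710000)/2 = 1.602500
  f(c_2) = f(1.602500) = 0.074065
  f(a) × f(c) < 0, new interval: [1.495000, 1.602500]
Iteration 3:
  c_3 = (1.495000 + 1.602500)/2 = 1.548750
  f(c_3) = f(1.548750) = -0.013802
  f(a) × f(c) ≥ 0, new interval: [1.548750, 1.602500]

After 3 iteration(s), the approximation is c_3 = 1.548750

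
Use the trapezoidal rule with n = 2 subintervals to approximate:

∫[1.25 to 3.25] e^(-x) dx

f(x) = e^(-x)
a = 1.25, b = 3.25, n = 2
h = (b - a)/n = 1.000000

Trapezoidal rule: (h/2)[f(x₀) + 2f(x₁) + 2f(x₂) + ... + f(xₙ)]

x_0 = 1.2500, f(x_0) = 0.286505, coefficient = 1
x_1 = 2.2500, f(x_1) = 0.105399, coefficient = 2
x_2 = 3.2500, f(x_2) = 0.038774, coefficient = 1

I ≈ (1.000000/2) × 0.536077 = 0.268039
Exact value: 0.247731
Error: 0.020308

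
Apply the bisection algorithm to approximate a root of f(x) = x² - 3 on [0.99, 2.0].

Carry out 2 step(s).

f(x) = x² - 3
Initial interval: [0.99, 2.0]

Iteration 1:
  c_1 = (0.990000 + 2.000000)/2 = 1.495000
  f(c_1) = f(1.495000) = -0.764975
  f(a) × f(c) ≥ 0, new interval: [1.495000, 2.000000]
Iteration 2:
  c_2 = (1.495000 + 2.000000)/2 = 1.747500
  f(c_2) = f(1.747500) = 0.053756
  f(a) × f(c) < 0, new interval: [1.495000, 1.747500]

After 2 iteration(s), the approximation is c_2 = 1.747500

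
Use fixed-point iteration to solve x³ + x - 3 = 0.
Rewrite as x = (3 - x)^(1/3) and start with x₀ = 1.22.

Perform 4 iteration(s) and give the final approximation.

Equation: x³ + x - 3 = 0
Fixed-point form: x = (3 - x)^(1/3)
x₀ = 1.22

x_1 = g(1.220000) = 1.211918
x_2 = g(1.211918) = 1.213750
x_3 = g(1.213750) = 1.213335
x_4 = g(1.213335) = 1.213429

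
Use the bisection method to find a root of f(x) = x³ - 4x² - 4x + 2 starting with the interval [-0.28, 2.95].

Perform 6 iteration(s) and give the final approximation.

f(x) = x³ - 4x² - 4x + 2
Initial interval: [-0.28, 2.95]

Iteration 1:
  c_1 = (-0.280000 + 2.950000)/2 = 1.335000
  f(c_1) = f(1.335000) = -8.089630
  f(a) × f(c) < 0, new interval: [-0.280000, 1.335000]
Iteration 2:
  c_2 = (-0.280000 + 1.335000)/2 = 0.527500
  f(c_2) = f(0.527500) = -1.076245
  f(a) × f(c) < 0, new interval: [-0.280000, 0.527500]
Iteration 3:
  c_3 = (-0.280000 + 0.527500)/2 = 0.123750
  f(c_3) = f(0.123750) = 1.445639
  f(a) × f(c) ≥ 0, new interval: [0.123750, 0.527500]
Iteration 4:
  c_4 = (0.123750 + 0.527500)/2 = 0.325625
  f(c_4) = f(0.325625) = 0.307900
  f(a) × f(c) ≥ 0, new interval: [0.325625, 0.527500]
Iteration 5:
  c_5 = (0.325625 + 0.527500)/2 = 0.426562
  f(c_5) = f(0.426562) = -0.356457
  f(a) × f(c) < 0, new interval: [0.325625, 0.426562]
Iteration 6:
  c_6 = (0.325625 + 0.426562)/2 = 0.376094
  f(c_6) = f(0.376094) = -0.016964
  f(a) × f(c) < 0, new interval: [0.325625, 0.376094]

After 6 iteration(s), the approximation is c_6 = 0.376094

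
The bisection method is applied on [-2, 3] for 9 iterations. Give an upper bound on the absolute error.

Bisection error bound: |error| ≤ (b-a)/2^n
|error| ≤ (3 - (-2))/2^9 = 5/2^9
|error| ≤ 0.0097656250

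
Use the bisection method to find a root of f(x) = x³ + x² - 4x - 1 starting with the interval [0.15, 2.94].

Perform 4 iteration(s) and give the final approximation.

f(x) = x³ + x² - 4x - 1
Initial interval: [0.15, 2.94]

Iteration 1:
  c_1 = (0.150000 + 2.940000)/2 = 1.545000
  f(c_1) = f(1.545000) = -1.105021
  f(a) × f(c) ≥ 0, new interval: [1.545000, 2.940000]
Iteration 2:
  c_2 = (1.545000 + 2.940000)/2 = 2.242500
  f(c_2) = f(2.242500) = 6.335904
  f(a) × f(c) < 0, new interval: [1.545000, 2.242500]
Iteration 3:
  c_3 = (1.545000 + 2.242500)/2 = 1.893750
  f(c_3) = f(1.893750) = 1.802824
  f(a) × f(c) < 0, new interval: [1.545000, 1.893750]
Iteration 4:
  c_4 = (1.545000 + 1.893750)/2 = 1.719375
  f(c_4) = f(1.719375) = 0.161653
  f(a) × f(c) < 0, new interval: [1.545000, 1.719375]

After 4 iteration(s), the approximation is c_4 = 1.719375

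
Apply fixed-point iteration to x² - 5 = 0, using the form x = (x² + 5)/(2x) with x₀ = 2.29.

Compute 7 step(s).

Equation: x² - 5 = 0
Fixed-point form: x = (x² + 5)/(2x)
x₀ = 2.29

x_1 = g(2.290000) = 2.236703
x_2 = g(2.236703) = 2.236068
x_3 = g(2.236068) = 2.236068
x_4 = g(2.236068) = 2.236068
x_5 = g(2.236068) = 2.236068
x_6 = g(2.236068) = 2.236068
x_7 = g(2.236068) = 2.236068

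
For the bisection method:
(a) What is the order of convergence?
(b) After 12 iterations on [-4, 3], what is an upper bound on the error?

(a) Bisection has linear (order 1) convergence; the error is halved each step.

(b) Error bound = (b-a)/2^n = (3 - (-4))/2^{12}
    = 7/2^{12}

(a) 1 (linear); (b) error ≤ 1.71e-03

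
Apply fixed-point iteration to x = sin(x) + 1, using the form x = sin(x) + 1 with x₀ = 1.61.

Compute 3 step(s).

Equation: x = sin(x) + 1
Fixed-point form: x = sin(x) + 1
x₀ = 1.61

x_1 = g(1.610000) = 1.999232
x_2 = g(1.999232) = 1.909617
x_3 = g(1.909617) = 1.943147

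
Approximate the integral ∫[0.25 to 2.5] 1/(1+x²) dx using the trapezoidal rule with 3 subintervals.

f(x) = 1/(1+x²)
a = 0.25, b = 2.5, n = 3
h = (b - a)/n = 0.750000

Trapezoidal rule: (h/2)[f(x₀) + 2f(x₁) + 2f(x₂) + ... + f(xₙ)]

x_0 = 0.2500, f(x_0) = 0.941176, coefficient = 1
x_1 = 1.0000, f(x_1) = 0.500000, coefficient = 2
x_2 = 1.7500, f(x_2) = 0.246154, coefficient = 2
x_3 = 2.5000, f(x_3) = 0.137931, coefficient = 1

I ≈ (0.750000/2) × 2.571415 = 0.964281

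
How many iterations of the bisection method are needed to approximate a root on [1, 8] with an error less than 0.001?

We need (b-a)/2^n ≤ 0.001
(8 - 1)/2^n ≤ 0.001
7/2^n ≤ 0.001
2^n ≥ 7000
n ≥ log₂(7000) = 12.77
n ≥ 13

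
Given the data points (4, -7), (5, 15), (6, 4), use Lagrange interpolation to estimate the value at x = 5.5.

Lagrange interpolation formula:
P(x) = Σ yᵢ × Lᵢ(x)
where Lᵢ(x) = Π_{j≠i} (x - xⱼ)/(xᵢ - xⱼ)

L_0(5.5) = (5.5 - 5)/(4 - 5) × (5.5 - 6)/(4 - 6) = -0.125000
L_1(5.5) = (5.5 - 4)/(5 - 4) × (5.5 - 6)/(5 - 6) = 0.750000
L_2(5.5) = (5.5 - 4)/(6 - 4) × (5.5 - 5)/(6 - 5) = 0.375000

P(5.5) = (-7)×L_0(5.5) + 15×L_1(5.5) + 4×L_2(5.5)
P(5.5) = 13.625000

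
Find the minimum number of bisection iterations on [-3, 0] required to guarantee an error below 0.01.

We need (b-a)/2^n ≤ 0.01
(0 - (-3))/2^n ≤ 0.01
3/2^n ≤ 0.01
2^n ≥ 300
n ≥ log₂(300) = 8.23
n ≥ 9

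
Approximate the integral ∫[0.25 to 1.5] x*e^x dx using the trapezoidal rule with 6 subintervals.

f(x) = x*e^x
a = 0.25, b = 1.5, n = 6
h = (b - a)/n = 0.208333

Trapezoidal rule: (h/2)[f(x₀) + 2f(x₁) + 2f(x₂) + ... + f(xₙ)]

x_0 = 0.2500, f(x_0) = 0.321006, coefficient = 1
x_1 = 0.4583, f(x_1) = 0.724825, coefficient = 2
x_2 = 0.6667, f(x_2) = 1.298489, coefficient = 2
x_3 = 0.8750, f(x_3) = 2.099016, coefficient = 2
x_4 = 1.0833, f(x_4) = 3.200721, coefficient = 2
x_5 = 1.2917, f(x_5) = 4.700176, coefficient = 2
x_6 = 1.5000, f(x_6) = 6.722534, coefficient = 1

I ≈ (0.208333/2) × 31.089995 = 3.238541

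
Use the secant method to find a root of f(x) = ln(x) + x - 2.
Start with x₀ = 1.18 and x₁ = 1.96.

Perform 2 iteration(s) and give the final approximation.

f(x) = ln(x) + x - 2
x₀ = 1.18, x₁ = 1.96

Secant formula: x_{n+1} = x_n - f(x_n)(x_n - x_{n-1})/(f(x_n) - f(x_{n-1}))

Iteration 1:
  f(1.180000) = -0.654486
  f(1.960000) = 0.632944
  x_2 = 1.960000 - 0.632944×(1.960000 - 1.180000)/(0.632944 - (-0.654486))
       = 1.576525
Iteration 2:
  f(1.960000) = 0.632944
  f(1.576525) = 0.031749
  x_3 = 1.576525 - 0.031749×(1.576525 - 1.960000)/(0.031749 - 0.632944)
       = 1.556274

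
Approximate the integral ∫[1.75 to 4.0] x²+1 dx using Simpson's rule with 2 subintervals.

f(x) = x²+1
a = 1.75, b = 4.0, n = 2
h = (b - a)/n = 1.125000

Simpson's rule: (h/3)[f(x₀) + 4f(x₁) + 2f(x₂) + ... + f(xₙ)]

x_0 = 1.7500, f(x_0) = 4.062500, coefficient = 1
x_1 = 2.8750, f(x_1) = 9.265625, coefficient = 4
x_2 = 4.0000, f(x_2) = 17.000000, coefficient = 1

I ≈ (1.125000/3) × 58.125000 = 21.796875
Exact value: 21.796875
Error: 0.000000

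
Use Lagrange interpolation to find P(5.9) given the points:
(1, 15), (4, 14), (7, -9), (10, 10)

Lagrange interpolation formula:
P(x) = Σ yᵢ × Lᵢ(x)
where Lᵢ(x) = Π_{j≠i} (x - xⱼ)/(xᵢ - xⱼ)

L_0(5.9) = (5.9 - 4)/(1 - 4) × (5.9 - 7)/(1 - 7) × (5.9 - 10)/(1 - 10) = -0.052895
L_1(5.9) = (5.9 - 1)/(4 - 1) × (5.9 - 7)/(4 - 7) × (5.9 - 10)/(4 - 10) = 0.409241
L_2(5.9) = (5.9 - 1)/(7 - 1) × (5.9 - 4)/(7 - 4) × (5.9 - 10)/(7 - 10) = 0.706870
L_3(5.9) = (5.9 - 1)/(10 - 1) × (5.9 - 4)/(10 - 4) × (5.9 - 7)/(10 - 7) = -0.063216

P(5.9) = 15×L_0(5.9) + 14×L_1(5.9) + (-9)×L_2(5.9) + 10×L_3(5.9)
P(5.9) = -2.058049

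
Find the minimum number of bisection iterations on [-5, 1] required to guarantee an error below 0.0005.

We need (b-a)/2^n ≤ 0.0005
(1 - (-5))/2^n ≤ 0.0005
6/2^n ≤ 0.0005
2^n ≥ 12000
n ≥ log₂(12000) = 13.55
n ≥ 14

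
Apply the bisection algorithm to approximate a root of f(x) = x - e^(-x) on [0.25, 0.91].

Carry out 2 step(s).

f(x) = x - e^(-x)
Initial interval: [0.25, 0.91]

Iteration 1:
  c_1 = (0.250000 + 0.910000)/2 = 0.580000
  f(c_1) = f(0.580000) = 0.020102
  f(a) × f(c) < 0, new interval: [0.250000, 0.580000]
Iteration 2:
  c_2 = (0.250000 + 0.580000)/2 = 0.415000
  f(c_2) = f(0.415000) = -0.245340
  f(a) × f(c) ≥ 0, new interval: [0.415000, 0.580000]

After 2 iteration(s), the approximation is c_2 = 0.415000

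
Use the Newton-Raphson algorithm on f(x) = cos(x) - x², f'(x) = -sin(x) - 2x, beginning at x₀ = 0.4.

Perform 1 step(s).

f(x) = cos(x) - x²
f'(x) = -sin(x) - 2x
x₀ = 0.4

Newton-Raphson formula: x_{n+1} = x_n - f(x_n)/f'(x_n)

Iteration 1:
  f(0.400000) = 0.761061
  f'(0.400000) = -1.189418
  x_1 = 0.400000 - 0.761061/(-1.189418) = 1.039860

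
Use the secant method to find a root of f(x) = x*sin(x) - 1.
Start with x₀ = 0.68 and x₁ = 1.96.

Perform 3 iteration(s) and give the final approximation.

f(x) = x*sin(x) - 1
x₀ = 0.68, x₁ = 1.96

Secant formula: x_{n+1} = x_n - f(x_n)(x_n - x_{n-1})/(f(x_n) - f(x_{n-1}))

Iteration 1:
  f(0.680000) = -0.572421
  f(1.960000) = 0.813415
  x_2 = 1.960000 - 0.813415×(1.960000 - 0.680000)/(0.813415 - (-0.572421))
       = 1.208705
Iteration 2:
  f(1.960000) = 0.813415
  f(1.208705) = 0.130331
  x_3 = 1.208705 - 0.130331×(1.208705 - 1.960000)/(0.130331 - 0.813415)
       = 1.065360
Iteration 3:
  f(1.208705) = 0.130331
  f(1.065360) = -0.067849
  x_4 = 1.065360 - (-0.067849)×(1.065360 - 1.208705)/(-0.067849 - 0.130331)
       = 1.114436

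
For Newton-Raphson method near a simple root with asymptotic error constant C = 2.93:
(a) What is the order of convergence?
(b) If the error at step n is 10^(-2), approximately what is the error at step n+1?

(a) Newton-Raphson has quadratic (order 2) convergence near simple roots.
    This means |e_{n+1}| ≈ C|e_n|².

(b) With |e_n| = 10^(-2) and C = 2.93:
    |e_{n+1}| ≈ 2.93 × (10^(-2))² = 2.93 × 10^(-4)

(a) 2 (quadratic); (b) |e_{n+1}| ≈ 2.930e-04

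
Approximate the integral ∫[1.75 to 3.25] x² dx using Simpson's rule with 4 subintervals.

f(x) = x²
a = 1.75, b = 3.25, n = 4
h = (b - a)/n = 0.375000

Simpson's rule: (h/3)[f(x₀) + 4f(x₁) + 2f(x₂) + ... + f(xₙ)]

x_0 = 1.7500, f(x_0) = 3.062500, coefficient = 1
x_1 = 2.1250, f(x_1) = 4.515625, coefficient = 4
x_2 = 2.5000, f(x_2) = 6.250000, coefficient = 2
x_3 = 2.8750, f(x_3) = 8.265625, coefficient = 4
x_4 = 3.2500, f(x_4) = 10.562500, coefficient = 1

I ≈ (0.375000/3) × 77.250000 = 9.656250
Exact value: 9.656250
Error: 0.000000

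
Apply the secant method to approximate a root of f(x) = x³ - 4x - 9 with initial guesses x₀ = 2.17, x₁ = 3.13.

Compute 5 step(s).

f(x) = x³ - 4x - 9
x₀ = 2.17, x₁ = 3.13

Secant formula: x_{n+1} = x_n - f(x_n)(x_n - x_{n-1})/(f(x_n) - f(x_{n-1}))

Iteration 1:
  f(2.170000) = -7.461687
  f(3.130000) = 9.144297
  x_2 = 3.130000 - 9.144297×(3.130000 - 2.170000)/(9.144297 - (-7.461687))
       = 2.601364
Iteration 2:
  f(3.130000) = 9.144297
  f(2.601364) = -1.801784
  x_3 = 2.601364 - (-1.801784)×(2.601364 - 3.130000)/(-1.801784 - 9.144297)
       = 2.688380
Iteration 3:
  f(2.601364) = -1.801784
  f(2.688380) = -0.323555
  x_4 = 2.688380 - (-0.323555)×(2.688380 - 2.601364)/(-0.323555 - (-1.801784))
       = 2.707426
Iteration 4:
  f(2.688380) = -0.323555
  f(2.707426) = 0.016155
  x_5 = 2.707426 - 0.016155×(2.707426 - 2.688380)/(0.016155 - (-0.323555))
       = 2.706521
Iteration 5:
  f(2.707426) = 0.016155
  f(2.706521) = -0.000133
  x_6 = 2.706521 - (-0.000133)×(2.706521 - 2.707426)/(-0.000133 - 0.016155)
       = 2.706528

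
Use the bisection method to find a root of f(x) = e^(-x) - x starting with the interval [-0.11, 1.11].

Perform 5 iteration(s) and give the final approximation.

f(x) = e^(-x) - x
Initial interval: [-0.11, 1.11]

Iteration 1:
  c_1 = (-0.110000 + 1.110000)/2 = 0.500000
  f(c_1) = f(0.500000) = 0.106531
  f(a) × f(c) ≥ 0, new interval: [0.500000, 1.110000]
Iteration 2:
  c_2 = (0.500000 + 1.110000)/2 = 0.805000
  f(c_2) = f(0.805000) = -0.357912
  f(a) × f(c) < 0, new interval: [0.500000, 0.805000]
Iteration 3:
  c_3 = (0.500000 + 0.805000)/2 = 0.652500
  f(c_3) = f(0.652500) = -0.131758
  f(a) × f(c) < 0, new interval: [0.500000, 0.652500]
Iteration 4:
  c_4 = (0.500000 + 0.652500)/2 = 0.576250
  f(c_4) = f(0.576250) = -0.014248
  f(a) × f(c) < 0, new interval: [0.500000, 0.576250]
Iteration 5:
  c_5 = (0.500000 + 0.576250)/2 = 0.538125
  f(c_5) = f(0.538125) = 0.045717
  f(a) × f(c) ≥ 0, new interval: [0.538125, 0.576250]

After 5 iteration(s), the approximation is c_5 = 0.538125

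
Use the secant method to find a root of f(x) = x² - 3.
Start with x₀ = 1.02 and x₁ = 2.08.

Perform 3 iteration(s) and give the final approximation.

f(x) = x² - 3
x₀ = 1.02, x₁ = 2.08

Secant formula: x_{n+1} = x_n - f(x_n)(x_n - x_{n-1})/(f(x_n) - f(x_{n-1}))

Iteration 1:
  f(1.020000) = -1.959600
  f(2.080000) = 1.326400
  x_2 = 2.080000 - 1.326400×(2.080000 - 1.020000)/(1.326400 - (-1.959600))
       = 1.652129
Iteration 2:
  f(2.080000) = 1.326400
  f(1.652129) = -0.270470
  x_3 = 1.652129 - (-0.270470)×(1.652129 - 2.080000)/(-0.270470 - 1.326400)
       = 1.724600
Iteration 3:
  f(1.652129) = -0.270470
  f(1.724600) = -0.025756
  x_4 = 1.724600 - (-0.025756)×(1.724600 - 1.652129)/(-0.025756 - (-0.270470))
       = 1.732227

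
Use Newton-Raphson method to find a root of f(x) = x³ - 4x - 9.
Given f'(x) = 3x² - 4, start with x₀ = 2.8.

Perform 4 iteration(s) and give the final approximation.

f(x) = x³ - 4x - 9
f'(x) = 3x² - 4
x₀ = 2.8

Newton-Raphson formula: x_{n+1} = x_n - f(x_n)/f'(x_n)

Iteration 1:
  f(2.800000) = 1.752000
  f'(2.800000) = 19.520000
  x_1 = 2.800000 - 1.752000/19.520000 = 2.710246
Iteration 2:
  f(2.710246) = 0.066946
  f'(2.710246) = 18.036299
  x_2 = 2.710246 - 0.066946/18.036299 = 2.706534
Iteration 3:
  f(2.706534) = 0.000112
  f'(2.706534) = 17.975982
  x_3 = 2.706534 - 0.000112/17.975982 = 2.706528
Iteration 4:
  f(2.706528) = 0.000000
  f'(2.706528) = 17.975881
  x_4 = 2.706528 - 0.000000/17.975881 = 2.706528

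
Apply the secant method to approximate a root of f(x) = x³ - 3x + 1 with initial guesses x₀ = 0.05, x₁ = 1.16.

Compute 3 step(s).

f(x) = x³ - 3x + 1
x₀ = 0.05, x₁ = 1.16

Secant formula: x_{n+1} = x_n - f(x_n)(x_n - x_{n-1})/(f(x_n) - f(x_{n-1}))

Iteration 1:
  f(0.050000) = 0.850125
  f(1.160000) = -0.919104
  x_2 = 1.160000 - (-0.919104)×(1.160000 - 0.050000)/(-0.919104 - 0.850125)
       = 0.583362
Iteration 2:
  f(1.160000) = -0.919104
  f(0.583362) = -0.551561
  x_3 = 0.583362 - (-0.551561)×(0.583362 - 1.160000)/(-0.551561 - (-0.919104))
       = -0.281981
Iteration 3:
  f(0.583362) = -0.551561
  f(-0.281981) = 1.823521
  x_4 = -0.281981 - 1.823521×(-0.281981 - 0.583362)/(1.823521 - (-0.551561))
       = 0.382405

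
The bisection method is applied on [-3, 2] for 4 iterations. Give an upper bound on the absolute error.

Bisection error bound: |error| ≤ (b-a)/2^n
|error| ≤ (2 - (-3))/2^4 = 5/2^4
|error| ≤ 0.3125000000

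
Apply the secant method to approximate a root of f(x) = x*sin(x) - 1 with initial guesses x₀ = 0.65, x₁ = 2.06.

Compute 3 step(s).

f(x) = x*sin(x) - 1
x₀ = 0.65, x₁ = 2.06

Secant formula: x_{n+1} = x_n - f(x_n)(x_n - x_{n-1})/(f(x_n) - f(x_{n-1}))

Iteration 1:
  f(0.650000) = -0.606629
  f(2.060000) = 0.818377
  x_2 = 2.060000 - 0.818377×(2.060000 - 0.650000)/(0.818377 - (-0.606629))
       = 1.250241
Iteration 2:
  f(2.060000) = 0.818377
  f(1.250241) = 0.186554
  x_3 = 1.250241 - 0.186554×(1.250241 - 2.060000)/(0.186554 - 0.818377)
       = 1.011149
Iteration 3:
  f(1.250241) = 0.186554
  f(1.011149) = -0.143110
  x_4 = 1.011149 - (-0.143110)×(1.011149 - 1.250241)/(-0.143110 - 0.186554)
       = 1.114941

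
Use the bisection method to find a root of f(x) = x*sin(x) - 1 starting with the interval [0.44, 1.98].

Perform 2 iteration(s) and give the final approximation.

f(x) = x*sin(x) - 1
Initial interval: [0.44, 1.98]

Iteration 1:
  c_1 = (0.440000 + 1.980000)/2 = 1.210000
  f(c_1) = f(1.210000) = 0.132095
  f(a) × f(c) < 0, new interval: [0.440000, 1.210000]
Iteration 2:
  c_2 = (0.440000 + 1.210000)/2 = 0.825000
  f(c_2) = f(0.825000) = -0.393998
  f(a) × f(c) ≥ 0, new interval: [0.825000, 1.210000]

After 2 iteration(s), the approximation is c_2 = 0.825000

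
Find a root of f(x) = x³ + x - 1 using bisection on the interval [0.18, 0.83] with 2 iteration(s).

f(x) = x³ + x - 1
Initial interval: [0.18, 0.83]

Iteration 1:
  c_1 = (0.180000 + 0.830000)/2 = 0.505000
  f(c_1) = f(0.505000) = -0.366212
  f(a) × f(c) ≥ 0, new interval: [0.505000, 0.830000]
Iteration 2:
  c_2 = (0.505000 + 0.830000)/2 = 0.667500
  f(c_2) = f(0.667500) = -0.035091
  f(a) × f(c) ≥ 0, new interval: [0.667500, 0.830000]

After 2 iteration(s), the approximation is c_2 = 0.667500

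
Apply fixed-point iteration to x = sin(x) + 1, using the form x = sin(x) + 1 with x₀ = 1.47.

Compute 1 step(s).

Equation: x = sin(x) + 1
Fixed-point form: x = sin(x) + 1
x₀ = 1.47

x_1 = g(1.470000) = 1.994924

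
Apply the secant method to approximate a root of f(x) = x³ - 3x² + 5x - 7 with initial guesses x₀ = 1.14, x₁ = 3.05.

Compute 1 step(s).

f(x) = x³ - 3x² + 5x - 7
x₀ = 1.14, x₁ = 3.05

Secant formula: x_{n+1} = x_n - f(x_n)(x_n - x_{n-1})/(f(x_n) - f(x_{n-1}))

Iteration 1:
  f(1.140000) = -3.717256
  f(3.050000) = 8.715125
  x_2 = 3.050000 - 8.715125×(3.050000 - 1.140000)/(8.715125 - (-3.717256))
       = 1.711086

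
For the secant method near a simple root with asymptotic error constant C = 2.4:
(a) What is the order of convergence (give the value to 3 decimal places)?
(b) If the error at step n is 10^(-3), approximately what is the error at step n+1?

(a) Secant method has superlinear convergence with order φ = (1+√5)/2 ≈ 1.618.
    This means |e_{n+1}| ≈ C|e_n|^1.618.

(b) With |e_n| = 10^(-3) and C = 2.4:
    |e_{n+1}| ≈ 2.4 × (10^(-3))^1.618 = 2.4 × 10^(-4.85)

(a) ≈ 1.618 (golden ratio); (b) |e_{n+1}| ≈ 3.358e-05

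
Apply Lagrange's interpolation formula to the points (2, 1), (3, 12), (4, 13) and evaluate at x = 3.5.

Lagrange interpolation formula:
P(x) = Σ yᵢ × Lᵢ(x)
where Lᵢ(x) = Π_{j≠i} (x - xⱼ)/(xᵢ - xⱼ)

L_0(3.5) = (3.5 - 3)/(2 - 3) × (3.5 - 4)/(2 - 4) = -0.125000
L_1(3.5) = (3.5 - 2)/(3 - 2) × (3.5 - 4)/(3 - 4) = 0.750000
L_2(3.5) = (3.5 - 2)/(4 - 2) × (3.5 - 3)/(4 - 3) = 0.375000

P(3.5) = 1×L_0(3.5) + 12×L_1(3.5) + 13×L_2(3.5)
P(3.5) = 13.750000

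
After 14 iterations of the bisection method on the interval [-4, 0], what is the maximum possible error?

Bisection error bound: |error| ≤ (b-a)/2^n
|error| ≤ (0 - (-4))/2^14 = 4/2^14
|error| ≤ 0.0002441406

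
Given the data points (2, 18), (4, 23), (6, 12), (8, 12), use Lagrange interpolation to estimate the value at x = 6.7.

Lagrange interpolation formula:
P(x) = Σ yᵢ × Lᵢ(x)
where Lᵢ(x) = Π_{j≠i} (x - xⱼ)/(xᵢ - xⱼ)

L_0(6.7) = (6.7 - 4)/(2 - 4) × (6.7 - 6)/(2 - 6) × (6.7 - 8)/(2 - 8) = 0.051188
L_1(6.7) = (6.7 - 2)/(4 - 2) × (6.7 - 6)/(4 - 6) × (6.7 - 8)/(4 - 8) = -0.267313
L_2(6.7) = (6.7 - 2)/(6 - 2) × (6.7 - 4)/(6 - 4) × (6.7 - 8)/(6 - 8) = 1.031062
L_3(6.7) = (6.7 - 2)/(8 - 2) × (6.7 - 4)/(8 - 4) × (6.7 - 6)/(8 - 6) = 0.185063

P(6.7) = 18×L_0(6.7) + 23×L_1(6.7) + 12×L_2(6.7) + 12×L_3(6.7)
P(6.7) = 9.366687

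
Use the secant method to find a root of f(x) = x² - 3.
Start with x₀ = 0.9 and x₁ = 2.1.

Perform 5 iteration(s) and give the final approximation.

f(x) = x² - 3
x₀ = 0.9, x₁ = 2.1

Secant formula: x_{n+1} = x_n - f(x_n)(x_n - x_{n-1})/(f(x_n) - f(x_{n-1}))

Iteration 1:
  f(0.900000) = -2.190000
  f(2.100000) = 1.410000
  x_2 = 2.100000 - 1.410000×(2.100000 - 0.900000)/(1.410000 - (-2.190000))
       = 1.630000
Iteration 2:
  f(2.100000) = 1.410000
  f(1.630000) = -0.343100
  x_3 = 1.630000 - (-0.343100)×(1.630000 - 2.100000)/(-0.343100 - 1.410000)
       = 1.721984
Iteration 3:
  f(1.630000) = -0.343100
  f(1.721984) = -0.034771
  x_4 = 1.721984 - (-0.034771)×(1.721984 - 1.630000)/(-0.034771 - (-0.343100))
       = 1.732357
Iteration 4:
  f(1.721984) = -0.034771
  f(1.732357) = 0.001062
  x_5 = 1.732357 - 0.001062×(1.732357 - 1.721984)/(0.001062 - (-0.034771))
       = 1.732050
Iteration 5:
  f(1.732357) = 0.001062
  f(1.732050) = -0.000003
  x_6 = 1.732050 - (-0.000003)×(1.732050 - 1.732357)/(-0.000003 - 0.001062)
       = 1.732051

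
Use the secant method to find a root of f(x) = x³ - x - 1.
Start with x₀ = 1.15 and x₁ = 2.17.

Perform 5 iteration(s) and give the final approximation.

f(x) = x³ - x - 1
x₀ = 1.15, x₁ = 2.17

Secant formula: x_{n+1} = x_n - f(x_n)(x_n - x_{n-1})/(f(x_n) - f(x_{n-1}))

Iteration 1:
  f(1.150000) = -0.629125
  f(2.170000) = 7.048313
  x_2 = 2.170000 - 7.048313×(2.170000 - 1.150000)/(7.048313 - (-0.629125))
       = 1.233584
Iteration 2:
  f(2.170000) = 7.048313
  f(1.233584) = -0.356404
  x_3 = 1.233584 - (-0.356404)×(1.233584 - 2.170000)/(-0.356404 - 7.048313)
       = 1.278655
Iteration 3:
  f(1.233584) = -0.356404
  f(1.278655) = -0.188106
  x_4 = 1.278655 - (-0.188106)×(1.278655 - 1.233584)/(-0.188106 - (-0.356404))
       = 1.329032
Iteration 4:
  f(1.278655) = -0.188106
  f(1.329032) = 0.018470
  x_5 = 1.329032 - 0.018470×(1.329032 - 1.278655)/(0.018470 - (-0.188106))
       = 1.324527
Iteration 5:
  f(1.329032) = 0.018470
  f(1.324527) = -0.000812
  x_6 = 1.324527 - (-0.000812)×(1.324527 - 1.329032)/(-0.000812 - 0.018470)
       = 1.324717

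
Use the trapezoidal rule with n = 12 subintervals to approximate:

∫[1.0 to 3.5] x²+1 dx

f(x) = x²+1
a = 1.0, b = 3.5, n = 12
h = (b - a)/n = 0.208333

Trapezoidal rule: (h/2)[f(x₀) + 2f(x₁) + 2f(x₂) + ... + f(xₙ)]

x_0 = 1.0000, f(x_0) = 2.000000, coefficient = 1
x_1 = 1.2083, f(x_1) = 2.460069, coefficient = 2
x_2 = 1.4167, f(x_2) = 3.006944, coefficient = 2
x_3 = 1.6250, f(x_3) = 3.640625, coefficient = 2
x_4 = 1.8333, f(x_4) = 4.361111, coefficient = 2
x_5 = 2.0417, f(x_5) = 5.168403, coefficient = 2
x_6 = 2.2500, f(x_6) = 6.062500, coefficient = 2
x_7 = 2.4583, f(x_7) = 7.043403, coefficient = 2
x_8 = 2.6667, f(x_8) = 8.111111, coefficient = 2
x_9 = 2.8750, f(x_9) = 9.265625, coefficient = 2
x_10 = 3.0833, f(x_10) = 10.506944, coefficient = 2
x_11 = 3.2917, f(x_11) = 11.835069, coefficient = 2
x_12 = 3.5000, f(x_12) = 13.250000, coefficient = 1

I ≈ (0.208333/2) × 158.173611 = 16.476418
Exact value: 16.458333
Error: 0.018084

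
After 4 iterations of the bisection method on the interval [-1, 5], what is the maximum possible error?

Bisection error bound: |error| ≤ (b-a)/2^n
|error| ≤ (5 - (-1))/2^4 = 6/2^4
|error| ≤ 0.3750000000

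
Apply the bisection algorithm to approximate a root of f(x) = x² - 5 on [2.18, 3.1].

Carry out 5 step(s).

f(x) = x² - 5
Initial interval: [2.18, 3.1]

Iteration 1:
  c_1 = (2.180000 + 3.100000)/2 = 2.640000
  f(c_1) = f(2.640000) = 1.969600
  f(a) × f(c) < 0, new interval: [2.180000, 2.640000]
Iteration 2:
  c_2 = (2.180000 + 2.640000)/2 = 2.410000
  f(c_2) = f(2.410000) = 0.808100
  f(a) × f(c) < 0, new interval: [2.180000, 2.410000]
Iteration 3:
  c_3 = (2.180000 + 2.410000)/2 = 2.295000
  f(c_3) = f(2.295000) = 0.267025
  f(a) × f(c) < 0, new interval: [2.180000, 2.295000]
Iteration 4:
  c_4 = (2.180000 + 2.295000)/2 = 2.237500
  f(c_4) = f(2.237500) = 0.006406
  f(a) × f(c) < 0, new interval: [2.180000, 2.237500]
Iteration 5:
  c_5 = (2.180000 + 2.237500)/2 = 2.208750
  f(c_5) = f(2.208750) = -0.121423
  f(a) × f(c) ≥ 0, new interval: [2.208750, 2.237500]

After 5 iteration(s), the approximation is c_5 = 2.208750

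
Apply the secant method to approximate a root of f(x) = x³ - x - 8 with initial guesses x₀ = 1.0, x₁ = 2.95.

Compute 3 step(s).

f(x) = x³ - x - 8
x₀ = 1.0, x₁ = 2.95

Secant formula: x_{n+1} = x_n - f(x_n)(x_n - x_{n-1})/(f(x_n) - f(x_{n-1}))

Iteration 1:
  f(1.000000) = -8.000000
  f(2.950000) = 14.722375
  x_2 = 2.950000 - 14.722375×(2.950000 - 1.000000)/(14.722375 - (-8.000000))
       = 1.686548
Iteration 2:
  f(2.950000) = 14.722375
  f(1.686548) = -4.889257
  x_3 = 1.686548 - (-4.889257)×(1.686548 - 2.950000)/(-4.889257 - 14.722375)
       = 2.001532
Iteration 3:
  f(1.686548) = -4.889257
  f(2.001532) = -1.983139
  x_4 = 2.001532 - (-1.983139)×(2.001532 - 1.686548)/(-1.983139 - (-4.889257))
       = 2.216477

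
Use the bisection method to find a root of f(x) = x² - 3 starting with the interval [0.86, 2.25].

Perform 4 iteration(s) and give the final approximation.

f(x) = x² - 3
Initial interval: [0.86, 2.25]

Iteration 1:
  c_1 = (0.860000 + 2.250000)/2 = 1.555000
  f(c_1) = f(1.555000) = -0.581975
  f(a) × f(c) ≥ 0, new interval: [1.555000, 2.250000]
Iteration 2:
  c_2 = (1.555000 + 2.250000)/2 = 1.902500
  f(c_2) = f(1.902500) = 0.619506
  f(a) × f(c) < 0, new interval: [1.555000, 1.902500]
Iteration 3:
  c_3 = (1.555000 + 1.902500)/2 = 1.728750
  f(c_3) = f(1.728750) = -0.011423
  f(a) × f(c) ≥ 0, new interval: [1.728750, 1.902500]
Iteration 4:
  c_4 = (1.728750 + 1.902500)/2 = 1.815625
  f(c_4) = f(1.815625) = 0.296494
  f(a) × f(c) < 0, new interval: [1.728750, 1.815625]

After 4 iteration(s), the approximation is c_4 = 1.815625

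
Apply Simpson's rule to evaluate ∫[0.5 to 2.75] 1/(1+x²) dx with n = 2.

f(x) = 1/(1+x²)
a = 0.5, b = 2.75, n = 2
h = (b - a)/n = 1.125000

Simpson's rule: (h/3)[f(x₀) + 4f(x₁) + 2f(x₂) + ... + f(xₙ)]

x_0 = 0.5000, f(x_0) = 0.800000, coefficient = 1
x_1 = 1.6250, f(x_1) = 0.274678, coefficient = 4
x_2 = 2.7500, f(x_2) = 0.116788, coefficient = 1

I ≈ (1.125000/3) × 2.015501 = 0.755813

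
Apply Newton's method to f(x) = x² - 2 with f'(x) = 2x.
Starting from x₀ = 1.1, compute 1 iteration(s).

f(x) = x² - 2
f'(x) = 2x
x₀ = 1.1

Newton-Raphson formula: x_{n+1} = x_n - f(x_n)/f'(x_n)

Iteration 1:
  f(1.100000) = -0.790000
  f'(1.100000) = 2.200000
  x_1 = 1.100000 - (-0.790000)/2.200000 = 1.459091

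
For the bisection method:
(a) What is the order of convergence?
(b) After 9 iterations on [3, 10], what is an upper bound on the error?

(a) Bisection has linear (order 1) convergence; the error is halved each step.

(b) Error bound = (b-a)/2^n = (10 - 3)/2^{9}
    = 7/2^{9}

(a) 1 (linear); (b) error ≤ 1.37e-02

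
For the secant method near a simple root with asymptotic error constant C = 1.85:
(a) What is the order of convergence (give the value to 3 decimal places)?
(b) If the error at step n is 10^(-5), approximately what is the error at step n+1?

(a) Secant method has superlinear convergence with order φ = (1+√5)/2 ≈ 1.618.
    This means |e_{n+1}| ≈ C|e_n|^1.618.

(b) With |e_n| = 10^(-5) and C = 1.85:
    |e_{n+1}| ≈ 1.85 × (10^(-5))^1.618 = 1.85 × 10^(-8.09)

(a) ≈ 1.618 (golden ratio); (b) |e_{n+1}| ≈ 1.503e-08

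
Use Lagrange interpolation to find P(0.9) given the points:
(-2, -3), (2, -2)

Lagrange interpolation formula:
P(x) = Σ yᵢ × Lᵢ(x)
where Lᵢ(x) = Π_{j≠i} (x - xⱼ)/(xᵢ - xⱼ)

L_0(0.9) = (0.9 - 2)/(-2 - 2) = 0.275000
L_1(0.9) = (0.9 - (-2))/(2 - (-2)) = 0.725000

P(0.9) = (-3)×L_0(0.9) + (-2)×L_1(0.9)
P(0.9) = -2.275000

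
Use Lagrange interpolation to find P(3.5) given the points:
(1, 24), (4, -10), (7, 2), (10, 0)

Lagrange interpolation formula:
P(x) = Σ yᵢ × Lᵢ(x)
where Lᵢ(x) = Π_{j≠i} (x - xⱼ)/(xᵢ - xⱼ)

L_0(3.5) = (3.5 - 4)/(1 - 4) × (3.5 - 7)/(1 - 7) × (3.5 - 10)/(1 - 10) = 0.070216
L_1(3.5) = (3.5 - 1)/(4 - 1) × (3.5 - 7)/(4 - 7) × (3.5 - 10)/(4 - 10) = 1.053241
L_2(3.5) = (3.5 - 1)/(7 - 1) × (3.5 - 4)/(7 - 4) × (3.5 - 10)/(7 - 10) = -0.150463
L_3(3.5) = (3.5 - 1)/(10 - 1) × (3.5 - 4)/(10 - 4) × (3.5 - 7)/(10 - 7) = 0.027006

P(3.5) = 24×L_0(3.5) + (-10)×L_1(3.5) + 2×L_2(3.5) + 0×L_3(3.5)
P(3.5) = -9.148148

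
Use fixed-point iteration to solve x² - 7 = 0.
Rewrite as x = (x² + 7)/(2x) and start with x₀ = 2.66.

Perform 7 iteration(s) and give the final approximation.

Equation: x² - 7 = 0
Fixed-point form: x = (x² + 7)/(2x)
x₀ = 2.66

x_1 = g(2.660000) = 2.645789
x_2 = g(2.645789) = 2.645751
x_3 = g(2.645751) = 2.645751
x_4 = g(2.645751) = 2.645751
x_5 = g(2.645751) = 2.645751
x_6 = g(2.645751) = 2.645751
x_7 = g(2.645751) = 2.645751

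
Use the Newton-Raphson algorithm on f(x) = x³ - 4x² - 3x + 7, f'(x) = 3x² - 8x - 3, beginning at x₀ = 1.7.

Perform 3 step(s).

f(x) = x³ - 4x² - 3x + 7
f'(x) = 3x² - 8x - 3
x₀ = 1.7

Newton-Raphson formula: x_{n+1} = x_n - f(x_n)/f'(x_n)

Iteration 1:
  f(1.700000) = -4.747000
  f'(1.700000) = -7.930000
  x_1 = 1.700000 - (-4.747000)/(-7.930000) = 1.101387
Iteration 2:
  f(1.101387) = 0.179666
  f'(1.101387) = -8.171936
  x_2 = 1.101387 - 0.179666/(-8.171936) = 1.123373
Iteration 3:
  f(1.123373) = -0.000326
  f'(1.123373) = -8.201083
  x_3 = 1.123373 - (-0.000326)/(-8.201083) = 1.123333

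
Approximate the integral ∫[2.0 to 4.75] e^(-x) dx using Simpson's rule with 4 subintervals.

f(x) = e^(-x)
a = 2.0, b = 4.75, n = 4
h = (b - a)/n = 0.687500

Simpson's rule: (h/3)[f(x₀) + 4f(x₁) + 2f(x₂) + ... + f(xₙ)]

x_0 = 2.0000, f(x_0) = 0.135335, coefficient = 1
x_1 = 2.6875, f(x_1) = 0.068051, coefficient = 4
x_2 = 3.3750, f(x_2) = 0.034218, coefficient = 2
x_3 = 4.0625, f(x_3) = 0.017206, coefficient = 4
x_4 = 4.7500, f(x_4) = 0.008652, coefficient = 1

I ≈ (0.687500/3) × 0.553450 = 0.126832
Exact value: 0.126684
Error: 0.000149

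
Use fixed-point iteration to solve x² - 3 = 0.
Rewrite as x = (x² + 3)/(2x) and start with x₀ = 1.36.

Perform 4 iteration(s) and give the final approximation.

Equation: x² - 3 = 0
Fixed-point form: x = (x² + 3)/(2x)
x₀ = 1.36

x_1 = g(1.360000) = 1.782941
x_2 = g(1.782941) = 1.732777
x_3 = g(1.732777) = 1.732051
x_4 = g(1.732051) = 1.732051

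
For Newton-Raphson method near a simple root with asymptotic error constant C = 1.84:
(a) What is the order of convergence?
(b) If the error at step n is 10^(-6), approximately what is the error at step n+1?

(a) Newton-Raphson has quadratic (order 2) convergence near simple roots.
    This means |e_{n+1}| ≈ C|e_n|².

(b) With |e_n| = 10^(-6) and C = 1.84:
    |e_{n+1}| ≈ 1.84 × (10^(-6))² = 1.84 × 10^(-12)

(a) 2 (quadratic); (b) |e_{n+1}| ≈ 1.840e-12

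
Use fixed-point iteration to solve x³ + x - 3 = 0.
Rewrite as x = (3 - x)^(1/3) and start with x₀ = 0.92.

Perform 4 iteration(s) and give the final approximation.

Equation: x³ + x - 3 = 0
Fixed-point form: x = (3 - x)^(1/3)
x₀ = 0.92

x_1 = g(0.920000) = 1.276501
x_2 = g(1.276501) = 1.198957
x_3 = g(1.198957) = 1.216675
x_4 = g(1.216675) = 1.212672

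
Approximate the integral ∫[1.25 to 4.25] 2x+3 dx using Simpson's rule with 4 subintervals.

f(x) = 2x+3
a = 1.25, b = 4.25, n = 4
h = (b - a)/n = 0.750000

Simpson's rule: (h/3)[f(x₀) + 4f(x₁) + 2f(x₂) + ... + f(xₙ)]

x_0 = 1.2500, f(x_0) = 5.500000, coefficient = 1
x_1 = 2.0000, f(x_1) = 7.000000, coefficient = 4
x_2 = 2.7500, f(x_2) = 8.500000, coefficient = 2
x_3 = 3.5000, f(x_3) = 10.000000, coefficient = 4
x_4 = 4.2500, f(x_4) = 11.500000, coefficient = 1

I ≈ (0.750000/3) × 102.000000 = 25.500000
Exact value: 25.500000
Error: 0.000000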